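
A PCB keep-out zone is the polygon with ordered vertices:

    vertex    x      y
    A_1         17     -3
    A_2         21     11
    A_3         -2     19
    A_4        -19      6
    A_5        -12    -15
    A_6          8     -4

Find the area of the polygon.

794.5

Apply Gauss's area formula: 2A = Σ (x_i·y_{i+1} − x_{i+1}·y_i), indices taken mod 6.
Σ = (250) + (421) + (349) + (357) + (168) + (44) = 1589
Area = |Σ|/2 = 794.5.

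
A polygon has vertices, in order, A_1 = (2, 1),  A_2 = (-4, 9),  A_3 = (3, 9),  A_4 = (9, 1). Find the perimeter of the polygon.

34

|A_1A_2| = √((-6)² + (8)²) = √100 = 10
|A_2A_3| = √((7)² + (0)²) = √49 = 7
|A_3A_4| = √((6)² + (-8)²) = √100 = 10
|A_4A_1| = √((-7)² + (0)²) = √49 = 7
Perimeter = 10 + 7 + 10 + 7 = 34.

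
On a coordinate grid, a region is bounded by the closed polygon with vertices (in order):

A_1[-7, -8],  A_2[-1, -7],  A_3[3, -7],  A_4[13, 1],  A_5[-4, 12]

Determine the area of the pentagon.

Cross-terms: 41, 28, 94, 160, 116  ⇒  Σ = 439
Area = |Σ|/2 = 219.5.

219.5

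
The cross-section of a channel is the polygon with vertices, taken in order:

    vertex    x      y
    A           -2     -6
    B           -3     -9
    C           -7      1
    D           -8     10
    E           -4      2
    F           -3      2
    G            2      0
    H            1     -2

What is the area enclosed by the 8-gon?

62

Apply Gauss's area formula: 2A = Σ (x_i·y_{i+1} − x_{i+1}·y_i), indices taken mod 8.
Σ = (0) + (-66) + (-62) + (24) + (-2) + (-4) + (-4) + (-10) = -124
Area = |Σ|/2 = 62.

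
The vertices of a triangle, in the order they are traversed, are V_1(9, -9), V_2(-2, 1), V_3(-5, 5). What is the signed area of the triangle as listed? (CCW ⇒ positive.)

-7

V_1→V_2: (9)(1) − (-2)(-9) = -9
V_2→V_3: (-2)(5) − (-5)(1) = -5
V_3→V_1: (-5)(-9) − (9)(5) = 0
Σ = -14
Signed area = Σ/2 = -7 (negative ⇒ clockwise traversal).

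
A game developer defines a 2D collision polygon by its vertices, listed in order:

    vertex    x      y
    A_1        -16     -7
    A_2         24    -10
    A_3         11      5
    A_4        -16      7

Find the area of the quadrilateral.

469.5

Apply the shoelace formula: 2A = Σ (x_i·y_{i+1} − x_{i+1}·y_i), indices taken mod 4.
Σ = (328) + (230) + (157) + (224) = 939
Area = |Σ|/2 = 469.5.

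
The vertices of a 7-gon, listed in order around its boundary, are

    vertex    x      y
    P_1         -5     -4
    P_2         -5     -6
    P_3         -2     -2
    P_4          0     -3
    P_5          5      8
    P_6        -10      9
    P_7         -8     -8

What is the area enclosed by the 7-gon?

Cross-terms: 10, -2, 6, 15, 125, 152, -8  ⇒  Σ = 298
Area = |Σ|/2 = 149.

149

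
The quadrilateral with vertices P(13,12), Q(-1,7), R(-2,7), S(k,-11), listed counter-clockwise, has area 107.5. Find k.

-12

Write out the shoelace sum; only the two edges meeting at S involve k:
2·Area = [((-2)·(-11) − k·7) + (k·12 − 13·(-11))] + 110
       = 5·k + 275 = 215
⇒ k = -12.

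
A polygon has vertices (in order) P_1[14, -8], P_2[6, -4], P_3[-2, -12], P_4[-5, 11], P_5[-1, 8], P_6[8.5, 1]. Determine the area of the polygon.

Apply the surveyor's formula: 2A = Σ (x_i·y_{i+1} − x_{i+1}·y_i), indices taken mod 6.
Σ = (-8) + (-80) + (-82) + (-29) + (-69) + (-82) = -350
Area = |Σ|/2 = 175.

175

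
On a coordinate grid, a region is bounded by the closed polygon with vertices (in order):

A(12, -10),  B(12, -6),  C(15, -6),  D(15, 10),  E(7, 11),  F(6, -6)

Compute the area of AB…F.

A→B: (12)(-6) − (12)(-10) = 48
B→C: (12)(-6) − (15)(-6) = 18
C→D: (15)(10) − (15)(-6) = 240
D→E: (15)(11) − (7)(10) = 95
E→F: (7)(-6) − (6)(11) = -108
F→A: (6)(-10) − (12)(-6) = 12
Σ = 305
Area = |Σ|/2 = 152.5.

152.5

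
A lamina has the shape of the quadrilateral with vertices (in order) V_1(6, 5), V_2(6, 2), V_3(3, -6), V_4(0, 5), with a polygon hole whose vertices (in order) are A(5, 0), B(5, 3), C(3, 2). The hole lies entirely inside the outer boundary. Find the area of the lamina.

Outer boundary:
Apply the shoelace (surveyor's) formula: 2A = Σ (x_i·y_{i+1} − x_{i+1}·y_i), indices taken mod 4.
V_1→V_2: (6)(2) − (6)(5) = -18
V_2→V_3: (6)(-6) − (3)(2) = -42
V_3→V_4: (3)(5) − (0)(-6) = 15
V_4→V_1: (0)(5) − (6)(5) = -30
Σ = -75
Area = |Σ|/2 = 37.5.
Hole:
Apply Gauss's area formula: 2A = Σ (x_i·y_{i+1} − x_{i+1}·y_i), indices taken mod 3.
Cross-terms: 15, 1, -10  ⇒  Σ = 6
Area = |Σ|/2 = 3.
Net area = 37.5 − 3 = 34.5.

34.5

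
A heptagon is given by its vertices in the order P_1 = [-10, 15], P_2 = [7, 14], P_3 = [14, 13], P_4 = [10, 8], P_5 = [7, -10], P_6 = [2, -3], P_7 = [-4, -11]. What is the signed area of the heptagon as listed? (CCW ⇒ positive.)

Σ = (-245) + (-105) + (-18) + (-156) + (-1) + (-34) + (-170) = -729
Signed area = Σ/2 = -364.5 (negative ⇒ clockwise traversal).

-364.5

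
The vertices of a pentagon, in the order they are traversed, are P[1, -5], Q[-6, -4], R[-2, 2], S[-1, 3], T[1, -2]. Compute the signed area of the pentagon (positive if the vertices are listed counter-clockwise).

Apply the shoelace (surveyor's) formula: 2A = Σ (x_i·y_{i+1} − x_{i+1}·y_i), indices taken mod 5.
Σ = (-34) + (-20) + (-4) + (-1) + (-3) = -62
Signed area = Σ/2 = -31 (negative ⇒ clockwise traversal).

-31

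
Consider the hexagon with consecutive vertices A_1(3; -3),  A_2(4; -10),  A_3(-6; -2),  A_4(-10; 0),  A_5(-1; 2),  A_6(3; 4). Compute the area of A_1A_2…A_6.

A_1→A_2: (3)(-10) − (4)(-3) = -18
A_2→A_3: (4)(-2) − (-6)(-10) = -68
A_3→A_4: (-6)(0) − (-10)(-2) = -20
A_4→A_5: (-10)(2) − (-1)(0) = -20
A_5→A_6: (-1)(4) − (3)(2) = -10
A_6→A_1: (3)(-3) − (3)(4) = -21
Σ = -157
Area = |Σ|/2 = 78.5.

78.5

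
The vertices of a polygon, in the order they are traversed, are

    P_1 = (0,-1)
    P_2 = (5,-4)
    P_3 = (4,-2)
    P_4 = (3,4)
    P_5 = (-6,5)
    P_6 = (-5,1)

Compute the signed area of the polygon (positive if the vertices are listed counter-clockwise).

Apply the shoelace formula: 2A = Σ (x_i·y_{i+1} − x_{i+1}·y_i), indices taken mod 6.
Cross-terms: 5, 6, 22, 39, 19, 5  ⇒  Σ = 96
Signed area = Σ/2 = 48 (positive ⇒ counter-clockwise traversal).

48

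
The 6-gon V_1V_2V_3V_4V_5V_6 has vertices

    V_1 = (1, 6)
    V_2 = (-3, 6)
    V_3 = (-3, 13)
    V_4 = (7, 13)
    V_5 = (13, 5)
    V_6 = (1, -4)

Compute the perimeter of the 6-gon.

56

|V_1V_2| = √((-4)² + (0)²) = √16 = 4
|V_2V_3| = √((0)² + (7)²) = √49 = 7
|V_3V_4| = √((10)² + (0)²) = √100 = 10
|V_4V_5| = √((6)² + (-8)²) = √100 = 10
|V_5V_6| = √((-12)² + (-9)²) = √225 = 15
|V_6V_1| = √((0)² + (10)²) = √100 = 10
Perimeter = 4 + 7 + 10 + 10 + 15 + 10 = 56.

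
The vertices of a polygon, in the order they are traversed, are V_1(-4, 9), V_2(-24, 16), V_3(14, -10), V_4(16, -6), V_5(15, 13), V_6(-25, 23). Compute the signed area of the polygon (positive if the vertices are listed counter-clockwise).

Apply the surveyor's formula: 2A = Σ (x_i·y_{i+1} − x_{i+1}·y_i), indices taken mod 6.
Cross-terms: 152, 16, 76, 298, 670, -133  ⇒  Σ = 1079
Signed area = Σ/2 = 539.5 (positive ⇒ counter-clockwise traversal).

539.5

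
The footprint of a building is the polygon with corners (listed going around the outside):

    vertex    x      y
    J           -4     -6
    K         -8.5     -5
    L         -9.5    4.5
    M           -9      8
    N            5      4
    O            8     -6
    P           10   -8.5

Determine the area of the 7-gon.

Σ = (-31) + (-85.75) + (-35.5) + (-76) + (-62) + (-8) + (-94) = -392.25
Area = |Σ|/2 = 196.125.

196.125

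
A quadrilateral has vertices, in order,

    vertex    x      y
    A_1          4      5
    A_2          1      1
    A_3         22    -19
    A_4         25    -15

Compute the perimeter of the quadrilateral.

68

|A_1A_2| = √((-3)² + (-4)²) = √25 = 5
|A_2A_3| = √((21)² + (-20)²) = √841 = 29
|A_3A_4| = √((3)² + (4)²) = √25 = 5
|A_4A_1| = √((-21)² + (20)²) = √841 = 29
Perimeter = 5 + 29 + 5 + 29 = 68.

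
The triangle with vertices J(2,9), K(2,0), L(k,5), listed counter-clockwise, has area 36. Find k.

10

The doubled signed area Σ (x_i y_{i+1} − x_{i+1} y_i) is linear in k.
With k=0 it equals -18; the coefficient of k is 9 (from the two edges through L).
So 9·k + -18 = 2·36 = 72 ⇒ k = 10.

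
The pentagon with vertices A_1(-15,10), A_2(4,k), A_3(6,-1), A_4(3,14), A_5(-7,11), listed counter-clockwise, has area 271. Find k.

-13

The doubled signed area Σ (x_i y_{i+1} − x_{i+1} y_i) is linear in k.
With k=0 it equals 269; the coefficient of k is -21 (from the two edges through A_2).
So -21·k + 269 = 2·271 = 542 ⇒ k = -13.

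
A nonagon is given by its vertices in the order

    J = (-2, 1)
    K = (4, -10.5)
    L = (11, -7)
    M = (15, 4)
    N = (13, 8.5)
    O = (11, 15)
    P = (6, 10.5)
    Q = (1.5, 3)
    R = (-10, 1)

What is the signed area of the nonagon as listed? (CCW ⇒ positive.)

240.875

Apply Gauss's area formula: 2A = Σ (x_i·y_{i+1} − x_{i+1}·y_i), indices taken mod 9.
J→K: (-2)(-10.5) − (4)(1) = 17
K→L: (4)(-7) − (11)(-10.5) = 87.5
L→M: (11)(4) − (15)(-7) = 149
M→N: (15)(8.5) − (13)(4) = 75.5
N→O: (13)(15) − (11)(8.5) = 101.5
O→P: (11)(10.5) − (6)(15) = 25.5
P→Q: (6)(3) − (1.5)(10.5) = 2.25
Q→R: (1.5)(1) − (-10)(3) = 31.5
R→J: (-10)(1) − (-2)(1) = -8
Σ = 481.75
Signed area = Σ/2 = 240.875 (positive ⇒ counter-clockwise traversal).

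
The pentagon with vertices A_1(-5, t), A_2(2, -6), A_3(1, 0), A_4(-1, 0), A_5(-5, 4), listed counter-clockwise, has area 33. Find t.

-2

Write out the shoelace sum; only the two edges meeting at A_1 involve t:
2·Area = [((-5)·t − (-5)·4) + ((-5)·(-6) − 2·t)] + 2
       = -7·t + 52 = 66
⇒ t = -2.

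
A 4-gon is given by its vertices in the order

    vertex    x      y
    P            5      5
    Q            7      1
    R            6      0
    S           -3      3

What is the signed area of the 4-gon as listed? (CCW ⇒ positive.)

Apply Gauss's area formula: 2A = Σ (x_i·y_{i+1} − x_{i+1}·y_i), indices taken mod 4.
Cross-terms: -30, -6, 18, -30  ⇒  Σ = -48
Signed area = Σ/2 = -24 (negative ⇒ clockwise traversal).

-24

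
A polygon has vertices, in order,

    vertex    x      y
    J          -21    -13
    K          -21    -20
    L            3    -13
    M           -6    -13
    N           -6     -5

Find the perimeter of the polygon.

66

|JK| = √((0)² + (-7)²) = √49 = 7
|KL| = √((24)² + (7)²) = √625 = 25
|LM| = √((-9)² + (0)²) = √81 = 9
|MN| = √((0)² + (8)²) = √64 = 8
|NJ| = √((-15)² + (-8)²) = √289 = 17
Perimeter = 7 + 25 + 9 + 8 + 17 = 66.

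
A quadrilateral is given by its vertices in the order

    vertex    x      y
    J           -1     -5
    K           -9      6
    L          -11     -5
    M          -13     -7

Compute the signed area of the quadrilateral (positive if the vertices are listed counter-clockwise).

65

Apply Gauss's area formula: 2A = Σ (x_i·y_{i+1} − x_{i+1}·y_i), indices taken mod 4.
Σ = (-51) + (111) + (12) + (58) = 130
Signed area = Σ/2 = 65 (positive ⇒ counter-clockwise traversal).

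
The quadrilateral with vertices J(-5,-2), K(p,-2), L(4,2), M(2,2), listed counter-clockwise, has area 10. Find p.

-2

The doubled signed area Σ (x_i y_{i+1} − x_{i+1} y_i) is linear in p.
With p=0 it equals 28; the coefficient of p is 4 (from the two edges through K).
So 4·p + 28 = 2·10 = 20 ⇒ p = -2.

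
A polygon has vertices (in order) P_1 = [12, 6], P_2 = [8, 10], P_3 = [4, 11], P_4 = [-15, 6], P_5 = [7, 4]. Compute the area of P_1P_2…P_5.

100.5

Apply the surveyor's formula: 2A = Σ (x_i·y_{i+1} − x_{i+1}·y_i), indices taken mod 5.
Σ = (72) + (48) + (189) + (-102) + (-6) = 201
Area = |Σ|/2 = 100.5.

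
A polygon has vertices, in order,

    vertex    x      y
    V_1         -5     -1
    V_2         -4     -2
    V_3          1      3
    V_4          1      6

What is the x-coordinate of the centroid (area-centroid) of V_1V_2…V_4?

-67/42

Apply Gauss's area formula. First the cross-terms c_i = x_i·y_{i+1} − x_{i+1}·y_i:
  6, -10, 3, 29  ⇒  2A = 28, A = 14.
Then Σ (x_i + x_{i+1})·c_i = -134, so x̄ = -134 / (6·14) = -67/42.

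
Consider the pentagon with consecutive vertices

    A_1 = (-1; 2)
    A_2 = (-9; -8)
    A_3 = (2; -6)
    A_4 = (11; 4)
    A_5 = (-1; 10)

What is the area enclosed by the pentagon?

146

Σ = (26) + (70) + (74) + (114) + (8) = 292
Area = |Σ|/2 = 146.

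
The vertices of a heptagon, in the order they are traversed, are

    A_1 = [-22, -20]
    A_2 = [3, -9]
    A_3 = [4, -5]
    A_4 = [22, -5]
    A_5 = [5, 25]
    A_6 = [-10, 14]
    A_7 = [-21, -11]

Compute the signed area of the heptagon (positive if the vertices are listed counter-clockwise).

Apply Gauss's area formula: 2A = Σ (x_i·y_{i+1} − x_{i+1}·y_i), indices taken mod 7.
A_1→A_2: (-22)(-9) − (3)(-20) = 258
A_2→A_3: (3)(-5) − (4)(-9) = 21
A_3→A_4: (4)(-5) − (22)(-5) = 90
A_4→A_5: (22)(25) − (5)(-5) = 575
A_5→A_6: (5)(14) − (-10)(25) = 320
A_6→A_7: (-10)(-11) − (-21)(14) = 404
A_7→A_1: (-21)(-20) − (-22)(-11) = 178
Σ = 1846
Signed area = Σ/2 = 923 (positive ⇒ counter-clockwise traversal).

923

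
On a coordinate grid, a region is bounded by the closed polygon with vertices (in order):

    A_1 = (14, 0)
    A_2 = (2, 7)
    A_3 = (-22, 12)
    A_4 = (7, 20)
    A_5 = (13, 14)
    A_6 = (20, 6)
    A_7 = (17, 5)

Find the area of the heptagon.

Apply the surveyor's formula: 2A = Σ (x_i·y_{i+1} − x_{i+1}·y_i), indices taken mod 7.
Σ = (98) + (178) + (-524) + (-162) + (-202) + (-2) + (-70) = -684
Area = |Σ|/2 = 342.

342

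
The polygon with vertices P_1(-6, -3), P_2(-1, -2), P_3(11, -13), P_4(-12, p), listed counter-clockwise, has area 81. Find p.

The doubled signed area Σ (x_i y_{i+1} − x_{i+1} y_i) is linear in p.
With p=0 it equals -76; the coefficient of p is 17 (from the two edges through P_4).
So 17·p + -76 = 2·81 = 162 ⇒ p = 14.

14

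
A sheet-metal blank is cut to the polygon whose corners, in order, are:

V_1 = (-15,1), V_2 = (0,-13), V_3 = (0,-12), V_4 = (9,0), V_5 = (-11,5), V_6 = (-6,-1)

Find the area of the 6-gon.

184

Apply the surveyor's formula: 2A = Σ (x_i·y_{i+1} − x_{i+1}·y_i), indices taken mod 6.
V_1→V_2: (-15)(-13) − (0)(1) = 195
V_2→V_3: (0)(-12) − (0)(-13) = 0
V_3→V_4: (0)(0) − (9)(-12) = 108
V_4→V_5: (9)(5) − (-11)(0) = 45
V_5→V_6: (-11)(-1) − (-6)(5) = 41
V_6→V_1: (-6)(1) − (-15)(-1) = -21
Σ = 368
Area = |Σ|/2 = 184.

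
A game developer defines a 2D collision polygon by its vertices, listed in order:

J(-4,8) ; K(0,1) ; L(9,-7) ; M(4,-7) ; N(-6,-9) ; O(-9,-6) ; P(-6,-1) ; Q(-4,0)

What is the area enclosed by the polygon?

Σ = (-4) + (-9) + (-35) + (-78) + (-45) + (-27) + (-4) + (-32) = -234
Area = |Σ|/2 = 117.

117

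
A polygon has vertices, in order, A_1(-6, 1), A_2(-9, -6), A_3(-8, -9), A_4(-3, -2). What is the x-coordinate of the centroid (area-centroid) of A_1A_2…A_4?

-245/39

Apply Gauss's area formula. First the cross-terms c_i = x_i·y_{i+1} − x_{i+1}·y_i:
  45, 33, -11, -15  ⇒  2A = 52, A = 26.
Then Σ (x_i + x_{i+1})·c_i = -980, so x̄ = -980 / (6·26) = -245/39.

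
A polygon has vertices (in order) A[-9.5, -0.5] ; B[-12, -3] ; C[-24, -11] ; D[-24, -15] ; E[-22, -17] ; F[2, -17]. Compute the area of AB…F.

A→B: (-9.5)(-3) − (-12)(-0.5) = 22.5
B→C: (-12)(-11) − (-24)(-3) = 60
C→D: (-24)(-15) − (-24)(-11) = 96
D→E: (-24)(-17) − (-22)(-15) = 78
E→F: (-22)(-17) − (2)(-17) = 408
F→A: (2)(-0.5) − (-9.5)(-17) = -162.5
Σ = 502
Area = |Σ|/2 = 251.

251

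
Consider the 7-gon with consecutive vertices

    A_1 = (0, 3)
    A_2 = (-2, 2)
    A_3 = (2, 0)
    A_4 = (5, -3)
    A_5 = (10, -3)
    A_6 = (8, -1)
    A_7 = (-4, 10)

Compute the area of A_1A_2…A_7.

Apply Gauss's area formula: 2A = Σ (x_i·y_{i+1} − x_{i+1}·y_i), indices taken mod 7.
Σ = (6) + (-4) + (-6) + (15) + (14) + (76) + (-12) = 89
Area = |Σ|/2 = 44.5.

44.5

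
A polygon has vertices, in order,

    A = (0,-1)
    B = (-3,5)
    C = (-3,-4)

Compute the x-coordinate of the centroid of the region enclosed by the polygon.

-2

Apply the shoelace (surveyor's) formula. First the cross-terms c_i = x_i·y_{i+1} − x_{i+1}·y_i:
  -3, 27, 3  ⇒  2A = 27, A = 13.5.
Then Σ (x_i + x_{i+1})·c_i = -162, so x̄ = -162 / (6·13.5) = -2.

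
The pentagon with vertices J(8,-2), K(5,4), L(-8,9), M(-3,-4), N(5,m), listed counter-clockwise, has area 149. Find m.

The doubled signed area Σ (x_i y_{i+1} − x_{i+1} y_i) is linear in m.
With m=0 it equals 188; the coefficient of m is -11 (from the two edges through N).
So -11·m + 188 = 2·149 = 298 ⇒ m = -10.

-10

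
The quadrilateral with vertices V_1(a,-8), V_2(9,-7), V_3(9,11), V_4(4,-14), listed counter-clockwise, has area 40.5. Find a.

The doubled signed area Σ (x_i y_{i+1} − x_{i+1} y_i) is linear in a.
With a=0 it equals 32; the coefficient of a is 7 (from the two edges through V_1).
So 7·a + 32 = 2·40.5 = 81 ⇒ a = 7.

7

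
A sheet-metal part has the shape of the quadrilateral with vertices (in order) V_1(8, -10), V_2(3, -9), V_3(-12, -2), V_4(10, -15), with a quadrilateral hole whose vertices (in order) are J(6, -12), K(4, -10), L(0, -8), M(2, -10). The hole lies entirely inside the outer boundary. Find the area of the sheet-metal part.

28

Outer boundary:
Apply Gauss's area formula: 2A = Σ (x_i·y_{i+1} − x_{i+1}·y_i), indices taken mod 4.
Σ = (-42) + (-114) + (200) + (20) = 64
Area = |Σ|/2 = 32.
Hole:
Apply the shoelace (surveyor's) formula: 2A = Σ (x_i·y_{i+1} − x_{i+1}·y_i), indices taken mod 4.
Σ = (-12) + (-32) + (16) + (36) = 8
Area = |Σ|/2 = 4.
Net area = 32 − 4 = 28.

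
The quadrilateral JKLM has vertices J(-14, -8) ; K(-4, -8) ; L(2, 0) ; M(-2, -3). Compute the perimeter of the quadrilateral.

38

|JK| = √((10)² + (0)²) = √100 = 10
|KL| = √((6)² + (8)²) = √100 = 10
|LM| = √((-4)² + (-3)²) = √25 = 5
|MJ| = √((-12)² + (-5)²) = √169 = 13
Perimeter = 10 + 10 + 5 + 13 = 38.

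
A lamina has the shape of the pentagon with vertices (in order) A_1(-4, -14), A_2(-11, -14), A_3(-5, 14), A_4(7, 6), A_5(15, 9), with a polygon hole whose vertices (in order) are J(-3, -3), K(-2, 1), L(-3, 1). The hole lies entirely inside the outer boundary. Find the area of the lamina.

Outer boundary:
Σ = (-98) + (-224) + (-128) + (-27) + (-174) = -651
Area = |Σ|/2 = 325.5.
Hole:
Apply Gauss's area formula: 2A = Σ (x_i·y_{i+1} − x_{i+1}·y_i), indices taken mod 3.
Σ = (-9) + (1) + (12) = 4
Area = |Σ|/2 = 2.
Net area = 325.5 − 2 = 323.5.

323.5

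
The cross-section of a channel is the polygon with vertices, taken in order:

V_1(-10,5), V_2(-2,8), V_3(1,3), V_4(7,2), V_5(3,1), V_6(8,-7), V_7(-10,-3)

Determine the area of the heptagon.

Apply the surveyor's formula: 2A = Σ (x_i·y_{i+1} − x_{i+1}·y_i), indices taken mod 7.
Cross-terms: -70, -14, -19, 1, -29, -94, -80  ⇒  Σ = -305
Area = |Σ|/2 = 152.5.

152.5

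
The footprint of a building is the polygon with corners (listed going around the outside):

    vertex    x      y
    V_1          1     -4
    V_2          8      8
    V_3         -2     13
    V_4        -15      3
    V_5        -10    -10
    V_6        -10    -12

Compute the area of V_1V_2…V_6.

V_1→V_2: (1)(8) − (8)(-4) = 40
V_2→V_3: (8)(13) − (-2)(8) = 120
V_3→V_4: (-2)(3) − (-15)(13) = 189
V_4→V_5: (-15)(-10) − (-10)(3) = 180
V_5→V_6: (-10)(-12) − (-10)(-10) = 20
V_6→V_1: (-10)(-4) − (1)(-12) = 52
Σ = 601
Area = |Σ|/2 = 300.5.

300.5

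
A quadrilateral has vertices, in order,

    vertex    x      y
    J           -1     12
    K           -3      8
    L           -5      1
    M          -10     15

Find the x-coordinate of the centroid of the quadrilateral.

-82/15

Apply Gauss's area formula. First the cross-terms c_i = x_i·y_{i+1} − x_{i+1}·y_i:
  28, 37, -65, -105  ⇒  2A = -105, A = -52.5.
Then Σ (x_i + x_{i+1})·c_i = 1722, so x̄ = 1722 / (6·(-52.5)) = -82/15.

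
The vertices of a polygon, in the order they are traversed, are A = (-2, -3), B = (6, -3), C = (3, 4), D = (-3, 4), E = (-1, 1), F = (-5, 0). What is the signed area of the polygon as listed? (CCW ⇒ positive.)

Apply Gauss's area formula: 2A = Σ (x_i·y_{i+1} − x_{i+1}·y_i), indices taken mod 6.
A→B: (-2)(-3) − (6)(-3) = 24
B→C: (6)(4) − (3)(-3) = 33
C→D: (3)(4) − (-3)(4) = 24
D→E: (-3)(1) − (-1)(4) = 1
E→F: (-1)(0) − (-5)(1) = 5
F→A: (-5)(-3) − (-2)(0) = 15
Σ = 102
Signed area = Σ/2 = 51 (positive ⇒ counter-clockwise traversal).

51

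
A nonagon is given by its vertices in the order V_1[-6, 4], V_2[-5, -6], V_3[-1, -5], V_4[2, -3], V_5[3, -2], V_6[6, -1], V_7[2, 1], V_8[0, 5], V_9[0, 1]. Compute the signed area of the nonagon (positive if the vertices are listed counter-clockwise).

63

Apply the surveyor's formula: 2A = Σ (x_i·y_{i+1} − x_{i+1}·y_i), indices taken mod 9.
Σ = (56) + (19) + (13) + (5) + (9) + (8) + (10) + (0) + (6) = 126
Signed area = Σ/2 = 63 (positive ⇒ counter-clockwise traversal).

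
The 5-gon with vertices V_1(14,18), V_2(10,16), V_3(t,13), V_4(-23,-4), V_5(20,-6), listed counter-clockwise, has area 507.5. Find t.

6

Write out the shoelace sum; only the two edges meeting at V_3 involve t:
2·Area = [(10·13 − t·16) + (t·(-4) − (-23)·13)] + 706
       = -20·t + 1135 = 1015
⇒ t = 6.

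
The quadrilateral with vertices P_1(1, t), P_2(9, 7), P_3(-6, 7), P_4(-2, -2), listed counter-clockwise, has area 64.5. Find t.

1

The doubled signed area Σ (x_i y_{i+1} − x_{i+1} y_i) is linear in t.
With t=0 it equals 140; the coefficient of t is -11 (from the two edges through P_1).
So -11·t + 140 = 2·64.5 = 129 ⇒ t = 1.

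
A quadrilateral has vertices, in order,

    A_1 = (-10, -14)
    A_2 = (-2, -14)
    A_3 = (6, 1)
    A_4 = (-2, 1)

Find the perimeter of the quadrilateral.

50

|A_1A_2| = √((8)² + (0)²) = √64 = 8
|A_2A_3| = √((8)² + (15)²) = √289 = 17
|A_3A_4| = √((-8)² + (0)²) = √64 = 8
|A_4A_1| = √((-8)² + (-15)²) = √289 = 17
Perimeter = 8 + 17 + 8 + 17 = 50.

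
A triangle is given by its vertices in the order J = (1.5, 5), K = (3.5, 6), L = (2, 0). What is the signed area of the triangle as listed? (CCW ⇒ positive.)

-5.25

Cross-terms: -8.5, -12, 10  ⇒  Σ = -10.5
Signed area = Σ/2 = -5.25 (negative ⇒ clockwise traversal).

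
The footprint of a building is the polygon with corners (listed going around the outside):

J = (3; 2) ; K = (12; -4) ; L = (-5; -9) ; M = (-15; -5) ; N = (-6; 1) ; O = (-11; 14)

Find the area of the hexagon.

228

Apply the shoelace formula: 2A = Σ (x_i·y_{i+1} − x_{i+1}·y_i), indices taken mod 6.
J→K: (3)(-4) − (12)(2) = -36
K→L: (12)(-9) − (-5)(-4) = -128
L→M: (-5)(-5) − (-15)(-9) = -110
M→N: (-15)(1) − (-6)(-5) = -45
N→O: (-6)(14) − (-11)(1) = -73
O→J: (-11)(2) − (3)(14) = -64
Σ = -456
Area = |Σ|/2 = 228.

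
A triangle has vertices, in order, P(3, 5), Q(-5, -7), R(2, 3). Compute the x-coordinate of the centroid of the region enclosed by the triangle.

0

Apply the surveyor's formula. First the cross-terms c_i = x_i·y_{i+1} − x_{i+1}·y_i:
  4, -1, 1  ⇒  2A = 4, A = 2.
Then Σ (x_i + x_{i+1})·c_i = 0, so x̄ = 0 / (6·2) = 0.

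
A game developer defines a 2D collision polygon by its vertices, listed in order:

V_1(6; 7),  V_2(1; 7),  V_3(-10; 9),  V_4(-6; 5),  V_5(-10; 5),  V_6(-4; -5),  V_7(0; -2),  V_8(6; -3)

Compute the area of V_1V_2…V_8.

Apply the shoelace formula: 2A = Σ (x_i·y_{i+1} − x_{i+1}·y_i), indices taken mod 8.
Cross-terms: 35, 79, 4, 20, 70, 8, 12, 60  ⇒  Σ = 288
Area = |Σ|/2 = 144.

144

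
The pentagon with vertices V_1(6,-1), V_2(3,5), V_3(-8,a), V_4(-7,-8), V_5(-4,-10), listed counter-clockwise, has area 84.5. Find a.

The doubled signed area Σ (x_i y_{i+1} − x_{i+1} y_i) is linear in a.
With a=0 it equals 239; the coefficient of a is 10 (from the two edges through V_3).
So 10·a + 239 = 2·84.5 = 169 ⇒ a = -7.

-7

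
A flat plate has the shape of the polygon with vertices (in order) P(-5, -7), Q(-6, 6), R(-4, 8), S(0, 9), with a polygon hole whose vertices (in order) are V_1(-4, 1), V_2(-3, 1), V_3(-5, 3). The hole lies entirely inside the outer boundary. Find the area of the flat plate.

Outer boundary:
Cross-terms: -72, -24, -36, 45  ⇒  Σ = -87
Area = |Σ|/2 = 43.5.
Hole:
Apply the surveyor's formula: 2A = Σ (x_i·y_{i+1} − x_{i+1}·y_i), indices taken mod 3.
Σ = (-1) + (-4) + (7) = 2
Area = |Σ|/2 = 1.
Net area = 43.5 − 1 = 42.5.

42.5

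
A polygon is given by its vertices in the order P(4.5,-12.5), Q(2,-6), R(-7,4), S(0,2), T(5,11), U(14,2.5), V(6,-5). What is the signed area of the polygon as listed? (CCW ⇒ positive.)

Σ = (-2) + (-34) + (-14) + (-10) + (-141.5) + (-85) + (-52.5) = -339
Signed area = Σ/2 = -169.5 (negative ⇒ clockwise traversal).

-169.5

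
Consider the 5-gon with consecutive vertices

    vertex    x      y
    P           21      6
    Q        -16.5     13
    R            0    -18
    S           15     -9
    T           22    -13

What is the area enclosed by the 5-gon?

673.5

Σ = (372) + (297) + (270) + (3) + (405) = 1347
Area = |Σ|/2 = 673.5.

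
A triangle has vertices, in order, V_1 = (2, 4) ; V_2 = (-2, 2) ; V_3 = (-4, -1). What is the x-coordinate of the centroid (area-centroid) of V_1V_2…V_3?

Apply the shoelace (surveyor's) formula. First the cross-terms c_i = x_i·y_{i+1} − x_{i+1}·y_i:
  12, 10, -14  ⇒  2A = 8, A = 4.
Then Σ (x_i + x_{i+1})·c_i = -32, so x̄ = -32 / (6·4) = -4/3.

-4/3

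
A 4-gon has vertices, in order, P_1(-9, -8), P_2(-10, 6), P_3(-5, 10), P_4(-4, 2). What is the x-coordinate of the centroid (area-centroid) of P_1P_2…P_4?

Apply the shoelace (surveyor's) formula. First the cross-terms c_i = x_i·y_{i+1} − x_{i+1}·y_i:
  -134, -70, 30, 50  ⇒  2A = -124, A = -62.
Then Σ (x_i + x_{i+1})·c_i = 2676, so x̄ = 2676 / (6·(-62)) = -223/31.

-223/31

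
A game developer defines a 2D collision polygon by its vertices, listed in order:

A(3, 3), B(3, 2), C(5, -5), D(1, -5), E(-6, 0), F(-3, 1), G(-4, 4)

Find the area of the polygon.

Σ = (-3) + (-25) + (-20) + (-30) + (-6) + (-8) + (-24) = -116
Area = |Σ|/2 = 58.

58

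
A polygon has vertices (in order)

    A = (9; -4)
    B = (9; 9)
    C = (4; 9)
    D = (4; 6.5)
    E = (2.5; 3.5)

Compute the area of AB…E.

Σ = (117) + (45) + (-10) + (-2.25) + (-41.5) = 108.25
Area = |Σ|/2 = 54.125.

54.125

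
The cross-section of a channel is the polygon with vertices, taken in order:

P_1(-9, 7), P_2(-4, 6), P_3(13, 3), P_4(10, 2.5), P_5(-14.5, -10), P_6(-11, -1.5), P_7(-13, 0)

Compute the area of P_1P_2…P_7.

188

Apply the shoelace (surveyor's) formula: 2A = Σ (x_i·y_{i+1} − x_{i+1}·y_i), indices taken mod 7.
Σ = (-26) + (-90) + (2.5) + (-63.75) + (-88.25) + (-19.5) + (-91) = -376
Area = |Σ|/2 = 188.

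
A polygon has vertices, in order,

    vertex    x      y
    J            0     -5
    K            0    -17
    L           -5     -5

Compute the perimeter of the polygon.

|JK| = √((0)² + (-12)²) = √144 = 12
|KL| = √((-5)² + (12)²) = √169 = 13
|LJ| = √((5)² + (0)²) = √25 = 5
Perimeter = 12 + 13 + 5 = 30.

30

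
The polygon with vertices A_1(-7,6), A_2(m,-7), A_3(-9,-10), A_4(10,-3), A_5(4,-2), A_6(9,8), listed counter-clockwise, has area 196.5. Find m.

The doubled signed area Σ (x_i y_{i+1} − x_{i+1} y_i) is linear in m.
With m=0 it equals 265; the coefficient of m is -16 (from the two edges through A_2).
So -16·m + 265 = 2·196.5 = 393 ⇒ m = -8.

-8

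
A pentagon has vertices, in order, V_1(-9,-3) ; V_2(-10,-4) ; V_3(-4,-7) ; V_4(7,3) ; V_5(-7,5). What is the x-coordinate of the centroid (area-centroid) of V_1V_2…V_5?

Apply the shoelace formula. First the cross-terms c_i = x_i·y_{i+1} − x_{i+1}·y_i:
  6, 54, 37, 56, 66  ⇒  2A = 219, A = 109.5.
Then Σ (x_i + x_{i+1})·c_i = -1815, so x̄ = -1815 / (6·109.5) = -605/219.

-605/219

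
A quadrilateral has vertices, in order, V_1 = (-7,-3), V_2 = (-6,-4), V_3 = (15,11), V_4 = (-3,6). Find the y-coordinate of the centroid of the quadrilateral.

1066/267

Apply the surveyor's formula. First the cross-terms c_i = x_i·y_{i+1} − x_{i+1}·y_i:
  10, -6, 123, 51  ⇒  2A = 178, A = 89.
Then Σ (y_i + y_{i+1})·c_i = 2132, so ȳ = 2132 / (6·89) = 1066/267.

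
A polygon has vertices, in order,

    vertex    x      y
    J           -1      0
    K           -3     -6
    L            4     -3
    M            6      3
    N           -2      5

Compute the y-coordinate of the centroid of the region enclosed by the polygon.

-2/33

Apply the shoelace (surveyor's) formula. First the cross-terms c_i = x_i·y_{i+1} − x_{i+1}·y_i:
  6, 33, 30, 36, 5  ⇒  2A = 110, A = 55.
Then Σ (y_i + y_{i+1})·c_i = -20, so ȳ = -20 / (6·55) = -2/33.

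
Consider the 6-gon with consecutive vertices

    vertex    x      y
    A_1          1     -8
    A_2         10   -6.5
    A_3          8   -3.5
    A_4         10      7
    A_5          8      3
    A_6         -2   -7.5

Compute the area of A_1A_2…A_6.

62.5

Apply the surveyor's formula: 2A = Σ (x_i·y_{i+1} − x_{i+1}·y_i), indices taken mod 6.
Σ = (73.5) + (17) + (91) + (-26) + (-54) + (23.5) = 125
Area = |Σ|/2 = 62.5.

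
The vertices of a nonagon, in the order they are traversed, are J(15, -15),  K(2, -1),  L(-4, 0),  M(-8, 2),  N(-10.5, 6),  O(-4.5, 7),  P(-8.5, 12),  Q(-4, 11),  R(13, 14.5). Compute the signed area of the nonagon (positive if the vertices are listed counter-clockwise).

-362

Cross-terms: 15, -4, -8, -27, -46.5, 5.5, -45.5, -201, -412.5  ⇒  Σ = -724
Signed area = Σ/2 = -362 (negative ⇒ clockwise traversal).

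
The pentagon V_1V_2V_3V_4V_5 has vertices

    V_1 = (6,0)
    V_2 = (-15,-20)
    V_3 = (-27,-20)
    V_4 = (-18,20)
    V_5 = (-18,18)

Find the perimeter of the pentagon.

|V_1V_2| = √((-21)² + (-20)²) = √841 = 29
|V_2V_3| = √((-12)² + (0)²) = √144 = 12
|V_3V_4| = √((9)² + (40)²) = √1681 = 41
|V_4V_5| = √((0)² + (-2)²) = √4 = 2
|V_5V_1| = √((24)² + (-18)²) = √900 = 30
Perimeter = 29 + 12 + 41 + 2 + 30 = 114.

114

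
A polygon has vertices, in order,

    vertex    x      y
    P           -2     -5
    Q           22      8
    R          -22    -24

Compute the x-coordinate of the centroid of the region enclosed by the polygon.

Apply the shoelace formula. First the cross-terms c_i = x_i·y_{i+1} − x_{i+1}·y_i:
  94, -352, 62  ⇒  2A = -196, A = -98.
Then Σ (x_i + x_{i+1})·c_i = 392, so x̄ = 392 / (6·(-98)) = -2/3.

-2/3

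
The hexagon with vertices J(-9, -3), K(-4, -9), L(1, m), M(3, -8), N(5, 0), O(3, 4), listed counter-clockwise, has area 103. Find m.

-7

Write out the shoelace sum; only the two edges meeting at L involve m:
2·Area = [((-4)·m − 1·(-9)) + (1·(-8) − 3·m)] + 156
       = -7·m + 157 = 206
⇒ m = -7.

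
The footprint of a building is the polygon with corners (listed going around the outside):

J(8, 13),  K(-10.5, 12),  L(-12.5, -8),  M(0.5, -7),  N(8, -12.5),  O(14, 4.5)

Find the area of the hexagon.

482.375

Σ = (232.5) + (234) + (91.5) + (49.75) + (211) + (146) = 964.75
Area = |Σ|/2 = 482.375.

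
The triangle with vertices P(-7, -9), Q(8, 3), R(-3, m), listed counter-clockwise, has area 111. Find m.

9

Write out the shoelace sum; only the two edges meeting at R involve m:
2·Area = [(8·m − (-3)·3) + ((-3)·(-9) − (-7)·m)] + 51
       = 15·m + 87 = 222
⇒ m = 9.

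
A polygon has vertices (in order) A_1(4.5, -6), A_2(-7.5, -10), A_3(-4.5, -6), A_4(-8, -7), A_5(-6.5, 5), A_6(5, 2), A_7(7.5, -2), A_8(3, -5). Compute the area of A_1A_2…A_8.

141

Apply the shoelace (surveyor's) formula: 2A = Σ (x_i·y_{i+1} − x_{i+1}·y_i), indices taken mod 8.
Σ = (-90) + (0) + (-16.5) + (-85.5) + (-38) + (-25) + (-31.5) + (4.5) = -282
Area = |Σ|/2 = 141.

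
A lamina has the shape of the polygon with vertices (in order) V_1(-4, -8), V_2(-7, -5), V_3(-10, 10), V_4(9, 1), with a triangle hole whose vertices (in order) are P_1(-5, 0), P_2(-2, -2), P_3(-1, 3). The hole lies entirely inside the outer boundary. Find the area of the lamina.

153.5

Outer boundary:
Apply the shoelace (surveyor's) formula: 2A = Σ (x_i·y_{i+1} − x_{i+1}·y_i), indices taken mod 4.
Cross-terms: -36, -120, -100, -68  ⇒  Σ = -324
Area = |Σ|/2 = 162.
Hole:
Apply the surveyor's formula: 2A = Σ (x_i·y_{i+1} − x_{i+1}·y_i), indices taken mod 3.
Cross-terms: 10, -8, 15  ⇒  Σ = 17
Area = |Σ|/2 = 8.5.
Net area = 162 − 8.5 = 153.5.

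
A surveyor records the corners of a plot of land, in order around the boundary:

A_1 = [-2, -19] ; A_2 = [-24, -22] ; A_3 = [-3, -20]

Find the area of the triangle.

Apply the surveyor's formula: 2A = Σ (x_i·y_{i+1} − x_{i+1}·y_i), indices taken mod 3.
Cross-terms: -412, 414, 17  ⇒  Σ = 19
Area = |Σ|/2 = 9.5.

9.5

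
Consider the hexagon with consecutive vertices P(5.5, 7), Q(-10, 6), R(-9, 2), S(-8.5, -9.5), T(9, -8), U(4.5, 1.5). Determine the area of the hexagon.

Σ = (103) + (34) + (102.5) + (153.5) + (49.5) + (23.25) = 465.75
Area = |Σ|/2 = 232.875.

232.875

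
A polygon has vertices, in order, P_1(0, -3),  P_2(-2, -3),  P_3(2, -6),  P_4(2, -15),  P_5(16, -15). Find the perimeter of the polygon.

50

|P_1P_2| = √((-2)² + (0)²) = √4 = 2
|P_2P_3| = √((4)² + (-3)²) = √25 = 5
|P_3P_4| = √((0)² + (-9)²) = √81 = 9
|P_4P_5| = √((14)² + (0)²) = √196 = 14
|P_5P_1| = √((-16)² + (12)²) = √400 = 20
Perimeter = 2 + 5 + 9 + 14 + 20 = 50.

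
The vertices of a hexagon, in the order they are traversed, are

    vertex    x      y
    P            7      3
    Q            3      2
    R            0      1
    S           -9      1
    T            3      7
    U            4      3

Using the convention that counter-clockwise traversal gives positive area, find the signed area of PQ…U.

-38.5

Apply the shoelace formula: 2A = Σ (x_i·y_{i+1} − x_{i+1}·y_i), indices taken mod 6.
Σ = (5) + (3) + (9) + (-66) + (-19) + (-9) = -77
Signed area = Σ/2 = -38.5 (negative ⇒ clockwise traversal).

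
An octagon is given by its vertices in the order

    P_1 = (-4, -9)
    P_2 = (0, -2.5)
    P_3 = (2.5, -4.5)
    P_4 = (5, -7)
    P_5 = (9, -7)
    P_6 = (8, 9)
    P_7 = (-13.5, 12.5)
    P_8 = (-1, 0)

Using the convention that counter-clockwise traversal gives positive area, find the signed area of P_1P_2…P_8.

Apply the shoelace formula: 2A = Σ (x_i·y_{i+1} − x_{i+1}·y_i), indices taken mod 8.
Σ = (10) + (6.25) + (5) + (28) + (137) + (221.5) + (12.5) + (9) = 429.25
Signed area = Σ/2 = 214.625 (positive ⇒ counter-clockwise traversal).

214.625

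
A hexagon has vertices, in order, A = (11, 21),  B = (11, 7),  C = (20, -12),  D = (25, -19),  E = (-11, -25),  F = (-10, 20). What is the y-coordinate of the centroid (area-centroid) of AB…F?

-187/60

Apply Gauss's area formula. First the cross-terms c_i = x_i·y_{i+1} − x_{i+1}·y_i:
  -154, -272, -80, -834, -470, -430  ⇒  2A = -2240, A = -1120.
Then Σ (y_i + y_{i+1})·c_i = 20944, so ȳ = 20944 / (6·(-1120)) = -187/60.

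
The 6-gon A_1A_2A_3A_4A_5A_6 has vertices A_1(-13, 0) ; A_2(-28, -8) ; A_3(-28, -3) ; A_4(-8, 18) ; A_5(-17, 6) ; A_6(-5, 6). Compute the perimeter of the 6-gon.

|A_1A_2| = √((-15)² + (-8)²) = √289 = 17
|A_2A_3| = √((0)² + (5)²) = √25 = 5
|A_3A_4| = √((20)² + (21)²) = √841 = 29
|A_4A_5| = √((-9)² + (-12)²) = √225 = 15
|A_5A_6| = √((12)² + (0)²) = √144 = 12
|A_6A_1| = √((-8)² + (-6)²) = √100 = 10
Perimeter = 17 + 5 + 29 + 15 + 12 + 10 = 88.

88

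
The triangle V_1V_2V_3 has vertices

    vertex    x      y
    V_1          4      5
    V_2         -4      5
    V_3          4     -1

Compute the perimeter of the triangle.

|V_1V_2| = √((-8)² + (0)²) = √64 = 8
|V_2V_3| = √((8)² + (-6)²) = √100 = 10
|V_3V_1| = √((0)² + (6)²) = √36 = 6
Perimeter = 8 + 10 + 6 = 24.

24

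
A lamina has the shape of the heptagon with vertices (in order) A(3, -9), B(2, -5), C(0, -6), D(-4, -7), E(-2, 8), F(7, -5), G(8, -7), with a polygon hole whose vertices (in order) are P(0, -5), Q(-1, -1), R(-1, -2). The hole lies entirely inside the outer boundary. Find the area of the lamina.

Outer boundary:
A→B: (3)(-5) − (2)(-9) = 3
B→C: (2)(-6) − (0)(-5) = -12
C→D: (0)(-7) − (-4)(-6) = -24
D→E: (-4)(8) − (-2)(-7) = -46
E→F: (-2)(-5) − (7)(8) = -46
F→G: (7)(-7) − (8)(-5) = -9
G→A: (8)(-9) − (3)(-7) = -51
Σ = -185
Area = |Σ|/2 = 92.5.
Hole:
Apply the shoelace formula: 2A = Σ (x_i·y_{i+1} − x_{i+1}·y_i), indices taken mod 3.
Σ = (-5) + (1) + (5) = 1
Area = |Σ|/2 = 0.5.
Net area = 92.5 − 0.5 = 92.

92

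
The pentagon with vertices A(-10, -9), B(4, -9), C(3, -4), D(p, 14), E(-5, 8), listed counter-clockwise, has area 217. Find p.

Write out the shoelace sum; only the two edges meeting at D involve p:
2·Area = [(3·14 − p·(-4)) + (p·8 − (-5)·14)] + 262
       = 12·p + 374 = 434
⇒ p = 5.

5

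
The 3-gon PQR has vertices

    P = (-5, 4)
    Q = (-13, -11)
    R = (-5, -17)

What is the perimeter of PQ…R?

|PQ| = √((-8)² + (-15)²) = √289 = 17
|QR| = √((8)² + (-6)²) = √100 = 10
|RP| = √((0)² + (21)²) = √441 = 21
Perimeter = 17 + 10 + 21 = 48.

48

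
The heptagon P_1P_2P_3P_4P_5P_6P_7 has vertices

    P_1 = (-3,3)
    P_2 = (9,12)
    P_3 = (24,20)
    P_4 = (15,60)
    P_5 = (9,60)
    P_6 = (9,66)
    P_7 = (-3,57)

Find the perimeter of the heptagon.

154

|P_1P_2| = √((12)² + (9)²) = √225 = 15
|P_2P_3| = √((15)² + (8)²) = √289 = 17
|P_3P_4| = √((-9)² + (40)²) = √1681 = 41
|P_4P_5| = √((-6)² + (0)²) = √36 = 6
|P_5P_6| = √((0)² + (6)²) = √36 = 6
|P_6P_7| = √((-12)² + (-9)²) = √225 = 15
|P_7P_1| = √((0)² + (-54)²) = √2916 = 54
Perimeter = 15 + 17 + 41 + 6 + 6 + 15 + 54 = 154.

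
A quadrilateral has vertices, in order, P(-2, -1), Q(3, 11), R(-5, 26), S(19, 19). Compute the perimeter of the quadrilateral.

84

|PQ| = √((5)² + (12)²) = √169 = 13
|QR| = √((-8)² + (15)²) = √289 = 17
|RS| = √((24)² + (-7)²) = √625 = 25
|SP| = √((-21)² + (-20)²) = √841 = 29
Perimeter = 13 + 17 + 25 + 29 = 84.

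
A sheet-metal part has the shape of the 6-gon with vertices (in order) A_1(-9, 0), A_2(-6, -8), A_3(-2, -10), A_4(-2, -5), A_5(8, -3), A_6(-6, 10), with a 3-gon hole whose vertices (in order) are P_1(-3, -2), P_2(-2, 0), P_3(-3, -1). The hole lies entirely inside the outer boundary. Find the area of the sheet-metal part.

151.5

Outer boundary:
Apply Gauss's area formula: 2A = Σ (x_i·y_{i+1} − x_{i+1}·y_i), indices taken mod 6.
Σ = (72) + (44) + (-10) + (46) + (62) + (90) = 304
Area = |Σ|/2 = 152.
Hole:
Cross-terms: -4, 2, 3  ⇒  Σ = 1
Area = |Σ|/2 = 0.5.
Net area = 152 − 0.5 = 151.5.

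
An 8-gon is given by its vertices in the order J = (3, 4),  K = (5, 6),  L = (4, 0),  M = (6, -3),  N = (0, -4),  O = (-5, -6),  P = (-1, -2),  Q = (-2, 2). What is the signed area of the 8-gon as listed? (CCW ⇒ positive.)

-49

Apply the shoelace (surveyor's) formula: 2A = Σ (x_i·y_{i+1} − x_{i+1}·y_i), indices taken mod 8.
Σ = (-2) + (-24) + (-12) + (-24) + (-20) + (4) + (-6) + (-14) = -98
Signed area = Σ/2 = -49 (negative ⇒ clockwise traversal).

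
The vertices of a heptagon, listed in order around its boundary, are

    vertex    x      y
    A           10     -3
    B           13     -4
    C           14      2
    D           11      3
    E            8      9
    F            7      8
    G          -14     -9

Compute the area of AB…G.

179

Apply the shoelace formula: 2A = Σ (x_i·y_{i+1} − x_{i+1}·y_i), indices taken mod 7.
Cross-terms: -1, 82, 20, 75, 1, 49, 132  ⇒  Σ = 358
Area = |Σ|/2 = 179.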